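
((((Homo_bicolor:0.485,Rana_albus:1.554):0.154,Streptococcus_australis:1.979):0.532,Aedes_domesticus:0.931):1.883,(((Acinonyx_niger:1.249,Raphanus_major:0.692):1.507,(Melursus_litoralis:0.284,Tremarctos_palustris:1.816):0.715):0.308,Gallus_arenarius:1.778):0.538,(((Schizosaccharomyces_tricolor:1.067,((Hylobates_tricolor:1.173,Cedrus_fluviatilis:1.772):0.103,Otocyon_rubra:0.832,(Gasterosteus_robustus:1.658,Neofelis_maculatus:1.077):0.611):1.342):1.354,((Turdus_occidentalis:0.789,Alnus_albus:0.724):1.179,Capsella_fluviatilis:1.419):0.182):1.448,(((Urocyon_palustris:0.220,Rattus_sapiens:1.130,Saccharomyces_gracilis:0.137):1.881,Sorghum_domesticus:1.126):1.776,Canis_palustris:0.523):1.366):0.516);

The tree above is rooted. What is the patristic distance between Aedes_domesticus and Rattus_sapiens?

9.483

The path runs Aedes_domesticus → … → MRCA → … → Rattus_sapiens; the MRCA is the root of the tree.
Branch lengths along that path: 0.931 + 1.883 + 0.516 + 1.366 + 1.776 + 1.881 + 1.130 = 9.483.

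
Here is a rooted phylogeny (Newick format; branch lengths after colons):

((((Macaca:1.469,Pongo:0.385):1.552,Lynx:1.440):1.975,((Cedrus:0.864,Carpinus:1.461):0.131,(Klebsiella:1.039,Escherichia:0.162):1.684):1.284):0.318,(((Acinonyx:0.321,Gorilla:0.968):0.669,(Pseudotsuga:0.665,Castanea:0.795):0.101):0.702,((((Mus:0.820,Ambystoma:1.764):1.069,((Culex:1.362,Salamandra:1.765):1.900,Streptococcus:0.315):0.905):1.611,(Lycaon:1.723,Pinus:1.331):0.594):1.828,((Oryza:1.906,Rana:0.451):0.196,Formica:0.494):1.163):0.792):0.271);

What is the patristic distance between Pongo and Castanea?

6.099

The path runs Pongo → … → MRCA → … → Castanea; the MRCA is the root of the tree.
Branch lengths along that path: 0.385 + 1.552 + 1.975 + 0.318 + 0.271 + 0.702 + 0.101 + 0.795 = 6.099.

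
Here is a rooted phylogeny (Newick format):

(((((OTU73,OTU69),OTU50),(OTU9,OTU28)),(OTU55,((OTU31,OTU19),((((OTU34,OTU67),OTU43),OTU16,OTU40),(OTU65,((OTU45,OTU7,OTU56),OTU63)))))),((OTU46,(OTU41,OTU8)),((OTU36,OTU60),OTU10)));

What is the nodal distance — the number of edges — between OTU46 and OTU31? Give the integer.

8

The MRCA of OTU46 and OTU31 is the root of the tree.
From OTU46 up to that node: 3 branches. From OTU31 up to the same node: 5 branches. Total: 3 + 5 = 8.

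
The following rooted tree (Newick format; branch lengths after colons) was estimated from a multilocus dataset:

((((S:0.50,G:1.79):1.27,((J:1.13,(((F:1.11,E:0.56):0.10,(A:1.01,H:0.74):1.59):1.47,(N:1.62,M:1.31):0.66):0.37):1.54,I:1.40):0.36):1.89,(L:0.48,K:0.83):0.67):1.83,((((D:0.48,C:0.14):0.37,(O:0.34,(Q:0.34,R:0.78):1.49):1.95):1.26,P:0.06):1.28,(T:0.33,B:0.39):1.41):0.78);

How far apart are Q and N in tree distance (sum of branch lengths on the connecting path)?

15.37

The path runs Q → … → MRCA → … → N; the MRCA is the root of the tree.
Branch lengths along that path: 0.34 + 1.49 + 1.95 + 1.26 + 1.28 + 0.78 + 1.83 + 1.89 + 0.36 + 1.54 + 0.37 + 0.66 + 1.62 = 15.37.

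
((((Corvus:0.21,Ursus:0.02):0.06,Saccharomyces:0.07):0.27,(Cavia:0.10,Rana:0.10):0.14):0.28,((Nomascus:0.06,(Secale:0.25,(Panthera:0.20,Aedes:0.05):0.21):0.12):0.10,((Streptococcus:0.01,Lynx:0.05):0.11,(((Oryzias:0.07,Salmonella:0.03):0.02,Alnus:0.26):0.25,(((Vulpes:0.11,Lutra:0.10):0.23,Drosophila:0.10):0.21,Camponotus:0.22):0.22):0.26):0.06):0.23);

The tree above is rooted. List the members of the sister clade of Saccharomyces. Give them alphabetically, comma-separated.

Saccharomyces attaches to the tree at the node subtending ((Corvus,Ursus),Saccharomyces).
The other lineage descending from that same node — the sister group — is (Corvus,Ursus); its 2 tips in alphabetical order are the answer.

Corvus, Ursus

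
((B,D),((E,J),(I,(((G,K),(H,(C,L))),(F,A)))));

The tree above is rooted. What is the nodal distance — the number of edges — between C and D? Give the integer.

The MRCA of C and D is the root of the tree.
From C up to that node: 7 branches. From D up to the same node: 2 branches. Total: 7 + 2 = 9.

9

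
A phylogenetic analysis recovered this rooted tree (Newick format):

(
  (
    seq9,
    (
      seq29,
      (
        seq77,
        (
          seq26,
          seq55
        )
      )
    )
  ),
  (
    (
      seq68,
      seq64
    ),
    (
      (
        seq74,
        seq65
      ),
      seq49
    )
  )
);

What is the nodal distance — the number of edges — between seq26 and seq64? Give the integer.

8

The MRCA of seq26 and seq64 is the root of the tree.
From seq26 up to that node: 5 branches. From seq64 up to the same node: 3 branches. Total: 5 + 3 = 8.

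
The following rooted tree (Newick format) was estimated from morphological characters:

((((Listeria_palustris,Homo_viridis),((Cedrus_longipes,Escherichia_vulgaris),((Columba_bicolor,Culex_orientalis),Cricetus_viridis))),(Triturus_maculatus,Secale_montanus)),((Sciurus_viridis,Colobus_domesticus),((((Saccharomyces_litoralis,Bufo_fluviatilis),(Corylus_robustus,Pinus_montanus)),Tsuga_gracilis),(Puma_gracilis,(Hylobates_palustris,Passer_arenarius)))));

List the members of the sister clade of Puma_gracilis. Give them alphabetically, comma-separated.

Hylobates_palustris, Passer_arenarius

Puma_gracilis attaches to the tree at the node subtending (Puma_gracilis,(Hylobates_palustris,Passer_arenarius)).
The other lineage descending from that same node — the sister group — is (Hylobates_palustris,Passer_arenarius); its 2 tips in alphabetical order are the answer.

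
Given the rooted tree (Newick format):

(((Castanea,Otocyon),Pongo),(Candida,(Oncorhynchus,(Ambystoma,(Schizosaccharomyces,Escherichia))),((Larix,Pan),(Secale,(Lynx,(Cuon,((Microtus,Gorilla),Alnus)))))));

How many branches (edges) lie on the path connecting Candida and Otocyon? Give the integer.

The MRCA of Candida and Otocyon is the root of the tree.
From Candida up to that node: 2 branches. From Otocyon up to the same node: 3 branches. Total: 2 + 3 = 5.

5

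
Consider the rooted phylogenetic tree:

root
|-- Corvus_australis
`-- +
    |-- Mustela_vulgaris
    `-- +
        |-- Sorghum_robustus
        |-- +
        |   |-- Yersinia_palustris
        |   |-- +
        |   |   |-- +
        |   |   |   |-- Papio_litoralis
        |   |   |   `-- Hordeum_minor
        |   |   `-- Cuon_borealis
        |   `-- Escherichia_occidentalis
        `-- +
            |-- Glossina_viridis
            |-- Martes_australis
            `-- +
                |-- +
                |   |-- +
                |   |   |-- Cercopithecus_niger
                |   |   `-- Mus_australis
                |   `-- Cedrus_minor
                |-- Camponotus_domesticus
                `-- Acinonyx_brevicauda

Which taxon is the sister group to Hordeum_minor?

Papio_litoralis

Hordeum_minor attaches to the tree at the node subtending (Papio_litoralis,Hordeum_minor).
The other lineage descending from that same node — the sister group — is the single tip Papio_litoralis.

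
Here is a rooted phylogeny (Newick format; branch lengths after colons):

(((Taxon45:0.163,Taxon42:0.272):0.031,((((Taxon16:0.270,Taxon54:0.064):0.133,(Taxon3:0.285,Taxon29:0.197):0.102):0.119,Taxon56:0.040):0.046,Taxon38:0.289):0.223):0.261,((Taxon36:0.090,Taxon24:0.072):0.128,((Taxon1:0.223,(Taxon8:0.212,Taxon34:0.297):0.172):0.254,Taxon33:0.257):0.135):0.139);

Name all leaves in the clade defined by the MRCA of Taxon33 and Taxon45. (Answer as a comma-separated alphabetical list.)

Tracing Taxon33: it sits inside ((Taxon1,(Taxon8,Taxon34)),Taxon33).
Tracing Taxon45: it sits inside (Taxon45,Taxon42).
The smallest clade enclosing both is the whole tree (their MRCA is the root), so the answer is all 14 tips in alphabetical order.

Taxon1, Taxon16, Taxon24, Taxon29, Taxon3, Taxon33, Taxon34, Taxon36, Taxon38, Taxon42, Taxon45, Taxon54, Taxon56, Taxon8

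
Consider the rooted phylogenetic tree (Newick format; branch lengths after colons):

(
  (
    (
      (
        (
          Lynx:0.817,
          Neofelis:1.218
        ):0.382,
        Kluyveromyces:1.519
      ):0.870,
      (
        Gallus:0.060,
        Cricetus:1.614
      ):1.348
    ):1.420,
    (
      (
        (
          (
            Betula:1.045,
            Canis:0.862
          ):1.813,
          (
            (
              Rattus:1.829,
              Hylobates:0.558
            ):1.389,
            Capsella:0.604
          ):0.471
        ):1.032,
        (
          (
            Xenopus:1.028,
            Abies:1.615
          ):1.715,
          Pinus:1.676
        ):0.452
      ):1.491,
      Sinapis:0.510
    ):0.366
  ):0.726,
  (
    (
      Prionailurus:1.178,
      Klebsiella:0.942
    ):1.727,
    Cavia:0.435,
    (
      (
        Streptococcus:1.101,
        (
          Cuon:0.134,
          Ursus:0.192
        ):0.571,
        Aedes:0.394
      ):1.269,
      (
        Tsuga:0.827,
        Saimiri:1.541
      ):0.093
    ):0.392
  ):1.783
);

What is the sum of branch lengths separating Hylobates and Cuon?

10.182

The path runs Hylobates → … → MRCA → … → Cuon; the MRCA is the root of the tree.
Branch lengths along that path: 0.558 + 1.389 + 0.471 + 1.032 + 1.491 + 0.366 + 0.726 + 1.783 + 0.392 + 1.269 + 0.571 + 0.134 = 10.182.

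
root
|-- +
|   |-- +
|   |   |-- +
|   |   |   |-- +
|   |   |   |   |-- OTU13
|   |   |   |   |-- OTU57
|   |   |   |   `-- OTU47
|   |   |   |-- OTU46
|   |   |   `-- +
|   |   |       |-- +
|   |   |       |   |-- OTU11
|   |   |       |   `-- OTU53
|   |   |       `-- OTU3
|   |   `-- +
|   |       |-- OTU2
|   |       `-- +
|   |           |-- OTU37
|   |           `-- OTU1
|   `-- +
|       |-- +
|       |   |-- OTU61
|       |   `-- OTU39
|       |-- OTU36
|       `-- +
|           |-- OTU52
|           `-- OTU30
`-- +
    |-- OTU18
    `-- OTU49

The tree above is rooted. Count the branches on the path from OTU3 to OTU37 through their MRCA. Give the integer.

The MRCA of OTU3 and OTU37 is the node subtending (((OTU13,OTU57,OTU47),OTU46,((OTU11,OTU53),OTU3)),(OTU2,(OTU37,OTU1))).
From OTU3 up to that node: 3 branches. From OTU37 up to the same node: 3 branches. Total: 3 + 3 = 6.

6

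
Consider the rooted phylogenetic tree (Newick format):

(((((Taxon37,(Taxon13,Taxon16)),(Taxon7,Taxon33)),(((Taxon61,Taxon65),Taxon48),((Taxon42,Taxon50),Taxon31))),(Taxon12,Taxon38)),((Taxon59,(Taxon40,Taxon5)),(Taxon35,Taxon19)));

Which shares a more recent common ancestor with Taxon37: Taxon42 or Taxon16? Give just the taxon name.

The MRCA of Taxon37 and Taxon16 subtends (Taxon37,(Taxon13,Taxon16)) (3 taxa).
The MRCA of Taxon37 and Taxon42 subtends (((Taxon37,(Taxon13,Taxon16)),(Taxon7,Taxon33)),(((Taxon61,Taxon65),Taxon48),((Taxon42,Taxon50),Taxon31))) (11 taxa).
The first is nested inside the second, so Taxon37 shares a more recent common ancestor with Taxon16.

Taxon16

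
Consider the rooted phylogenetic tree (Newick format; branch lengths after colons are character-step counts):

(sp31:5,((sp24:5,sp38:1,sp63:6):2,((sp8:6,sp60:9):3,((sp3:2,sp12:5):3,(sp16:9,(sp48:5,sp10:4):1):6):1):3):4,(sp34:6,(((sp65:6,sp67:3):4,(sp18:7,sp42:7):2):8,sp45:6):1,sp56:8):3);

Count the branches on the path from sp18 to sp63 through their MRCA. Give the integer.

8

The MRCA of sp18 and sp63 is the root of the tree.
From sp18 up to that node: 5 branches. From sp63 up to the same node: 3 branches. Total: 5 + 3 = 8.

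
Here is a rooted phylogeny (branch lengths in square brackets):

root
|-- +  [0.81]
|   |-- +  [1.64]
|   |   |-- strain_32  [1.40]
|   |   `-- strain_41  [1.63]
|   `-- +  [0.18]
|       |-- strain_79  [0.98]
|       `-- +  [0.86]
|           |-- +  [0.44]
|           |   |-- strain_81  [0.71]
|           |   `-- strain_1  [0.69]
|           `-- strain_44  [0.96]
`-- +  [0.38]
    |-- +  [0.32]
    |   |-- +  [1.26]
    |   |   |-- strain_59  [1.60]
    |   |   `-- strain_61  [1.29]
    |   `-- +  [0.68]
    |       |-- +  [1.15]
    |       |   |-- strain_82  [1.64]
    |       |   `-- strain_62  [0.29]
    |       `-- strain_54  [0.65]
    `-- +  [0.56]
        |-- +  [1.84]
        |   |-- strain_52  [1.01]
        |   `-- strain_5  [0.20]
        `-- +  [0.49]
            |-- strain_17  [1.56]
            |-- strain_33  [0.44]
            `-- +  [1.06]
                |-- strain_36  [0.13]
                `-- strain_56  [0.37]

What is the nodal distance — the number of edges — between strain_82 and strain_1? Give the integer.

10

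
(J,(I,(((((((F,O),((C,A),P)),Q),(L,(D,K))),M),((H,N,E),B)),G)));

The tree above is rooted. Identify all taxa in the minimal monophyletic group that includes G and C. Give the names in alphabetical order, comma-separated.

A, B, C, D, E, F, G, H, K, L, M, N, O, P, Q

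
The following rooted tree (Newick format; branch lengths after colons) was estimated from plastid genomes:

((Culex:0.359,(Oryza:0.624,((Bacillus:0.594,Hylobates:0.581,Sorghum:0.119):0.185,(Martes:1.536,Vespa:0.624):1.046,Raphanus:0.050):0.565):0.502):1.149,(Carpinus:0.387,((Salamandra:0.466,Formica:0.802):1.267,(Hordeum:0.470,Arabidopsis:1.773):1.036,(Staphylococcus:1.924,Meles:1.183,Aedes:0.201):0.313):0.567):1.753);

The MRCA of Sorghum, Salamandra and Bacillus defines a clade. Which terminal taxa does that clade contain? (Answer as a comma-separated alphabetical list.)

Tracing Sorghum: it sits inside (Bacillus,Hylobates,Sorghum).
Tracing Salamandra: it sits inside (Salamandra,Formica).
Tracing Bacillus: it sits inside (Bacillus,Hylobates,Sorghum).
The smallest clade enclosing all 3 is the whole tree (their MRCA is the root), so the answer is all 16 tips in alphabetical order.

Aedes, Arabidopsis, Bacillus, Carpinus, Culex, Formica, Hordeum, Hylobates, Martes, Meles, Oryza, Raphanus, Salamandra, Sorghum, Staphylococcus, Vespa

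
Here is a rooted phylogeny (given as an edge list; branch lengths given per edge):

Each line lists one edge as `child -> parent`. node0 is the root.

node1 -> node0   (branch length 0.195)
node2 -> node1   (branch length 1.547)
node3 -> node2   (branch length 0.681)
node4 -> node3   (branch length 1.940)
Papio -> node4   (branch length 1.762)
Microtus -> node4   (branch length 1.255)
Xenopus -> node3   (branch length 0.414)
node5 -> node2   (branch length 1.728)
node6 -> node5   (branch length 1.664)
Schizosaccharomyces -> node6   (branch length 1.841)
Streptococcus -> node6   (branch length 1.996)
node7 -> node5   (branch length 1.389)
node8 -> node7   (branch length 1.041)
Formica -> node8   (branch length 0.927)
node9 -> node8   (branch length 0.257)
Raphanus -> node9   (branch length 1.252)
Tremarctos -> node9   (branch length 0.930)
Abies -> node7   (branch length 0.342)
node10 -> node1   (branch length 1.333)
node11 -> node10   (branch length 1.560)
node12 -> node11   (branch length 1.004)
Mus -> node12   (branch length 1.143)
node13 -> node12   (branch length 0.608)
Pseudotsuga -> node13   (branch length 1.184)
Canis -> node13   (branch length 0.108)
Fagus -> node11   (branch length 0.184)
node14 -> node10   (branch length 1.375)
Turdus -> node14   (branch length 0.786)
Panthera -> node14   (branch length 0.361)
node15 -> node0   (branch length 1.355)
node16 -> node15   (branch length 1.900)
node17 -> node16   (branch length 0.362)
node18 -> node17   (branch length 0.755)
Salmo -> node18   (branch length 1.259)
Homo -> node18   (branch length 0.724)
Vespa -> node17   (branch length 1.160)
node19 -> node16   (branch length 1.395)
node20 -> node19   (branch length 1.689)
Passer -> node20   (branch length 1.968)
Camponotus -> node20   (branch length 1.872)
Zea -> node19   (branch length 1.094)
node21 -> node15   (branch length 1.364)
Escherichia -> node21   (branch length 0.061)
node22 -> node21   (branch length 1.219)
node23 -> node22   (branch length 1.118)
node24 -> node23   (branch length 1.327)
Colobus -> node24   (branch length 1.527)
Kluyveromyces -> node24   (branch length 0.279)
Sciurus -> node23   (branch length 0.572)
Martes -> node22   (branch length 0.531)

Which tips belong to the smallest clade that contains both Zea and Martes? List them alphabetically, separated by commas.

Tracing Zea: it sits inside ((Passer,Camponotus),Zea).
Tracing Martes: it sits inside (((Colobus,Kluyveromyces),Sciurus),Martes).
The smallest clade enclosing both is ((((Salmo,Homo),Vespa),((Passer,Camponotus),Zea)),(Escherichia,(((Colobus,Kluyveromyces),Sciurus),Martes))); the answer is its 11 terminal taxa in alphabetical order.

Camponotus, Colobus, Escherichia, Homo, Kluyveromyces, Martes, Passer, Salmo, Sciurus, Vespa, Zea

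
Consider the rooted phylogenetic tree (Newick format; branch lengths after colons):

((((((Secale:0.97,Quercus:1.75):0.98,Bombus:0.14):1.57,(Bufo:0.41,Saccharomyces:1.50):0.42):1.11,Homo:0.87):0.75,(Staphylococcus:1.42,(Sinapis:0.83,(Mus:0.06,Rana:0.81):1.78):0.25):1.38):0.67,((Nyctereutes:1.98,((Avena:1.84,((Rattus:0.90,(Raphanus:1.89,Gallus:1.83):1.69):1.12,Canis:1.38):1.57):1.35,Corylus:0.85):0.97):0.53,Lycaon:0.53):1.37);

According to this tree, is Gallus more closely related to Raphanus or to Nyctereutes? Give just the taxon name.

The MRCA of Gallus and Raphanus subtends (Raphanus,Gallus) (2 taxa).
The MRCA of Gallus and Nyctereutes subtends (Nyctereutes,((Avena,((Rattus,(Raphanus,Gallus)),Canis)),Corylus)) (7 taxa).
The first is nested inside the second, so Gallus shares a more recent common ancestor with Raphanus.

Raphanus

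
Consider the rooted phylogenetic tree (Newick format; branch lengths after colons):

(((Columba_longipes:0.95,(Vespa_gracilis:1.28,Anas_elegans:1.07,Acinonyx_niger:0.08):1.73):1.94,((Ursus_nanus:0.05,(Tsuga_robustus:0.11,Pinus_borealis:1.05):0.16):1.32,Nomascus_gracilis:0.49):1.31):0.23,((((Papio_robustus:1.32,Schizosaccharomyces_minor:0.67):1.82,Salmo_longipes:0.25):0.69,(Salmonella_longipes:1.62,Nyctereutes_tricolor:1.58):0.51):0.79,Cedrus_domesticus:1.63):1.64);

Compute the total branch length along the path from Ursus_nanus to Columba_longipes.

The path runs Ursus_nanus → … → MRCA → … → Columba_longipes; the MRCA is the node subtending ((Columba_longipes,(Vespa_gracilis,Anas_elegans,Acinonyx_niger)),((Ursus_nanus,(Tsuga_robustus,Pinus_borealis)),Nomascus_gracilis)).
Branch lengths along that path: 0.05 + 1.32 + 1.31 + 1.94 + 0.95 = 5.57.

5.57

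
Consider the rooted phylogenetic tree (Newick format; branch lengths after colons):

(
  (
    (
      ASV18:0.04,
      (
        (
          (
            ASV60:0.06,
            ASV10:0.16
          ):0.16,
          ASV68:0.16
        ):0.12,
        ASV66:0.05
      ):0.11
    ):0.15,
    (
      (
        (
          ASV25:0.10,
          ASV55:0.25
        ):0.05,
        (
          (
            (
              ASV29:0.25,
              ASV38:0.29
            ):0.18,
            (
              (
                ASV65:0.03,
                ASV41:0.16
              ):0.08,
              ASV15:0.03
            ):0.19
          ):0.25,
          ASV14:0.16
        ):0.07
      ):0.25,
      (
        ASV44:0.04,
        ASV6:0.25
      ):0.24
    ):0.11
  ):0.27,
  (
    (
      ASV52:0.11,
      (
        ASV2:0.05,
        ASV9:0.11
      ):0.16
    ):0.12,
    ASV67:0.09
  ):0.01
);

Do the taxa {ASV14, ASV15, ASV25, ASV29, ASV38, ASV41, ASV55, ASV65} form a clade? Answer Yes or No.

The most recent common ancestor of these taxa subtends ((ASV25,ASV55),(((ASV29,ASV38),((ASV65,ASV41),ASV15)),ASV14)).
That clade has exactly 8 tips — every listed taxon and nothing else — so the group is monophyletic.

Yes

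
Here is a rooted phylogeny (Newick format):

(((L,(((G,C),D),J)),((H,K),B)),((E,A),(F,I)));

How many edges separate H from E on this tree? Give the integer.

The MRCA of H and E is the root of the tree.
From H up to that node: 4 branches. From E up to the same node: 3 branches. Total: 4 + 3 = 7.

7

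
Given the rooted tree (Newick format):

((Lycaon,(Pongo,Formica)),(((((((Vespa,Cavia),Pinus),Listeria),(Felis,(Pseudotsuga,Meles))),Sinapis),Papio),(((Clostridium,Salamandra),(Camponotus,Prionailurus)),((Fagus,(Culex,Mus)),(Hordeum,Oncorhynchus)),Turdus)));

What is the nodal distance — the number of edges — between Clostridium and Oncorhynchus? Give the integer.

The MRCA of Clostridium and Oncorhynchus is the node subtending (((Clostridium,Salamandra),(Camponotus,Prionailurus)),((Fagus,(Culex,Mus)),(Hordeum,Oncorhynchus)),Turdus).
From Clostridium up to that node: 3 branches. From Oncorhynchus up to the same node: 3 branches. Total: 3 + 3 = 6.

6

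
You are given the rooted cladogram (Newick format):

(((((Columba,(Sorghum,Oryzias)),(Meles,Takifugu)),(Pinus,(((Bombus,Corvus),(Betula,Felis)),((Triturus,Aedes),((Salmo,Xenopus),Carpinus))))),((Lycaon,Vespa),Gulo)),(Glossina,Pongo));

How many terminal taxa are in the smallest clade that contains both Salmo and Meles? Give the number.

15

The MRCA of Salmo and Meles is the node subtending (((Columba,(Sorghum,Oryzias)),(Meles,Takifugu)),(Pinus,(((Bombus,Corvus),(Betula,Felis)),((Triturus,Aedes),((Salmo,Xenopus),Carpinus))))).
That clade contains 15 terminal taxa: Aedes, Betula, Bombus, Carpinus, Columba, Corvus, Felis, Meles, Oryzias, Pinus, Salmo, Sorghum, Takifugu, Triturus, Xenopus.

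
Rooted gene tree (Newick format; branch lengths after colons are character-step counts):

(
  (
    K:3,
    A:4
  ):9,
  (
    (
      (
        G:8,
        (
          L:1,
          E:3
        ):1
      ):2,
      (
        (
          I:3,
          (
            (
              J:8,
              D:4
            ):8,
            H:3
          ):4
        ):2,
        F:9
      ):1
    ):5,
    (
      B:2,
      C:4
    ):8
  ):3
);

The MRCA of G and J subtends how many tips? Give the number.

The MRCA of G and J is the node subtending ((G,(L,E)),((I,((J,D),H)),F)).
That clade contains 8 terminal taxa: D, E, F, G, H, I, J, L.

8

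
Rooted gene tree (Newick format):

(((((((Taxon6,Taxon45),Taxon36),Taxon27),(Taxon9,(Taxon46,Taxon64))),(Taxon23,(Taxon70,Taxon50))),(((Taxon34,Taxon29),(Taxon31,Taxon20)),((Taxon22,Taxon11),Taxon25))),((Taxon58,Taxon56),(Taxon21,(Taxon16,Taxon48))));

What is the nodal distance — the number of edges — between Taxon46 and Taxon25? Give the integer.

The MRCA of Taxon46 and Taxon25 is the node subtending ((((((Taxon6,Taxon45),Taxon36),Taxon27),(Taxon9,(Taxon46,Taxon64))),(Taxon23,(Taxon70,Taxon50))),(((Taxon34,Taxon29),(Taxon31,Taxon20)),((Taxon22,Taxon11),Taxon25))).
From Taxon46 up to that node: 5 branches. From Taxon25 up to the same node: 3 branches. Total: 5 + 3 = 8.

8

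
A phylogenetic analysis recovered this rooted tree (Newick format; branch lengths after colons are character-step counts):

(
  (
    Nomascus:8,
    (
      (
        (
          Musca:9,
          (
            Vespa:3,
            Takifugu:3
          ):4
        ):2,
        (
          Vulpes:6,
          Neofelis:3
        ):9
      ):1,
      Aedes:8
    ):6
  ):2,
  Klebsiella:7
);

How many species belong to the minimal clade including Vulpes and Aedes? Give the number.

6

The MRCA of Vulpes and Aedes is the node subtending (((Musca,(Vespa,Takifugu)),(Vulpes,Neofelis)),Aedes).
That clade contains 6 terminal taxa: Aedes, Musca, Neofelis, Takifugu, Vespa, Vulpes.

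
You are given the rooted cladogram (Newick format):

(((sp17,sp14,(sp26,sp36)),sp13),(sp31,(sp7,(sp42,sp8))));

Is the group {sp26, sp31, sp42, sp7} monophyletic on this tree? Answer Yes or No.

No

The MRCA of the listed taxa is the root, so the smallest clade containing them is the whole tree.
That clade also contains sp13, sp14, sp17, sp36, sp8, which are not in the proposed group, so the group is not monophyletic.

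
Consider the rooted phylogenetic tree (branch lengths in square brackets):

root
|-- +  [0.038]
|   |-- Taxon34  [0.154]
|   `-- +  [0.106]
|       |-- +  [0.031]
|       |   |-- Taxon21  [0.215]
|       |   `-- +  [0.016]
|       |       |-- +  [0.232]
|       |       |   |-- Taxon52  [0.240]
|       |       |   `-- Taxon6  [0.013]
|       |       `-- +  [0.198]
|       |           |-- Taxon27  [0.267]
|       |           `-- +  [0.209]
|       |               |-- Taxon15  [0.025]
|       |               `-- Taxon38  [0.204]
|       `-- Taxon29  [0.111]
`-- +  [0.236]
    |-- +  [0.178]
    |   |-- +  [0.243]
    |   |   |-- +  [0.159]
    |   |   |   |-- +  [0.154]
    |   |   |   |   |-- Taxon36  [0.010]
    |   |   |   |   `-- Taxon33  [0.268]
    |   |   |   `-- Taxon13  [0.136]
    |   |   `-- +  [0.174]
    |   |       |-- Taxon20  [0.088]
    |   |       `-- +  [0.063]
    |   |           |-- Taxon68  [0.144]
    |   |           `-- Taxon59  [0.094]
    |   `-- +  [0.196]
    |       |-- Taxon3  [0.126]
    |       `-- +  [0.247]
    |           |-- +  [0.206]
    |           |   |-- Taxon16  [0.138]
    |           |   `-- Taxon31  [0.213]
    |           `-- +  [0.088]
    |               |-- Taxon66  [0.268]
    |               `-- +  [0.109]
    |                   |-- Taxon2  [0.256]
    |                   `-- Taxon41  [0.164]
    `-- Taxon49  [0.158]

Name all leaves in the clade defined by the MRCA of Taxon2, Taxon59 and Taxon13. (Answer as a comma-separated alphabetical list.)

Tracing Taxon2: it sits inside (Taxon2,Taxon41).
Tracing Taxon59: it sits inside (Taxon68,Taxon59).
Tracing Taxon13: it sits inside ((Taxon36,Taxon33),Taxon13).
The smallest clade enclosing all 3 is ((((Taxon36,Taxon33),Taxon13),(Taxon20,(Taxon68,Taxon59))),(Taxon3,((Taxon16,Taxon31),(Taxon66,(Taxon2,Taxon41))))); the answer is its 12 terminal taxa in alphabetical order.

Taxon13, Taxon16, Taxon2, Taxon20, Taxon3, Taxon31, Taxon33, Taxon36, Taxon41, Taxon59, Taxon66, Taxon68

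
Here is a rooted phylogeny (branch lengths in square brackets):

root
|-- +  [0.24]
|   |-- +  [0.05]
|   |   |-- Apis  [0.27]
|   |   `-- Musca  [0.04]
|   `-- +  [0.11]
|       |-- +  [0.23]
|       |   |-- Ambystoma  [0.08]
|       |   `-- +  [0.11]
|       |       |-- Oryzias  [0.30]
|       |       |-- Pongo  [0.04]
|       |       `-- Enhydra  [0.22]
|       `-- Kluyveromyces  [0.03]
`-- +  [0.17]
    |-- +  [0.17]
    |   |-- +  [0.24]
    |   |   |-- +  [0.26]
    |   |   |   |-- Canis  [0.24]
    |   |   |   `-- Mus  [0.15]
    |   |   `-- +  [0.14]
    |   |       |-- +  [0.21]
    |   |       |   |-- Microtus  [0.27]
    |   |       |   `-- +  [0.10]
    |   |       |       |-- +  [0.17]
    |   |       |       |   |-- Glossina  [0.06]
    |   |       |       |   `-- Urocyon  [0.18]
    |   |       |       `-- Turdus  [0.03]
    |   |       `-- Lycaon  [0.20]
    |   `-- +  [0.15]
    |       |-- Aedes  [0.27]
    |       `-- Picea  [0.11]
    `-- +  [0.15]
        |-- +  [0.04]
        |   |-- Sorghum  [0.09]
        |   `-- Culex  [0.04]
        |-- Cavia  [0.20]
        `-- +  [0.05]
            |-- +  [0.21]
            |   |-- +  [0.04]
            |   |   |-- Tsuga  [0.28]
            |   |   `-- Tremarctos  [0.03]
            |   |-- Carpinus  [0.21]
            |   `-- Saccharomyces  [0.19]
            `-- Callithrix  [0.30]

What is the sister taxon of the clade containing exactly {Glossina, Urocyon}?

Turdus

The clade containing exactly {Glossina, Urocyon} attaches to the tree at the node subtending ((Glossina,Urocyon),Turdus).
The other lineage descending from that same node — the sister group — is the single tip Turdus.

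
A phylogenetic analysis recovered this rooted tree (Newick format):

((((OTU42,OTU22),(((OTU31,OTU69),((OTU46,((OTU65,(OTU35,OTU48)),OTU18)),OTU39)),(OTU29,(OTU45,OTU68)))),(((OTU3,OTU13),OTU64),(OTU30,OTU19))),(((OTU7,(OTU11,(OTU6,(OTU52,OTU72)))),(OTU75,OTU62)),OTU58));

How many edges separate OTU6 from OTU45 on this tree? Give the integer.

The MRCA of OTU6 and OTU45 is the root of the tree.
From OTU6 up to that node: 6 branches. From OTU45 up to the same node: 6 branches. Total: 6 + 6 = 12.

12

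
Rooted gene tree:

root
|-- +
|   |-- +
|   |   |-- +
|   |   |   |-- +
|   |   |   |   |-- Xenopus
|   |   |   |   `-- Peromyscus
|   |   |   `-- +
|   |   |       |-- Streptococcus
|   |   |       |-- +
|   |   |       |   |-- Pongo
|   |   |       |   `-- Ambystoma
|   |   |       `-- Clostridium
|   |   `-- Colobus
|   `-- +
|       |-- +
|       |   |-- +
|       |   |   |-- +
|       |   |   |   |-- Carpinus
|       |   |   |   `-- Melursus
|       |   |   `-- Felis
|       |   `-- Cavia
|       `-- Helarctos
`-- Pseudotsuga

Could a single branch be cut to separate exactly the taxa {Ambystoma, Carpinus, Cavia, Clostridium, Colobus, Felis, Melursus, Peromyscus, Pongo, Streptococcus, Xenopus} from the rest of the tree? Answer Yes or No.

No

The MRCA of the listed taxa subtends ((((Xenopus,Peromyscus),(Streptococcus,(Pongo,Ambystoma),Clostridium)),Colobus),((((Carpinus,Melursus),Felis),Cavia),Helarctos)).
That clade also contains Helarctos, which is not in the proposed group, so the group is not monophyletic.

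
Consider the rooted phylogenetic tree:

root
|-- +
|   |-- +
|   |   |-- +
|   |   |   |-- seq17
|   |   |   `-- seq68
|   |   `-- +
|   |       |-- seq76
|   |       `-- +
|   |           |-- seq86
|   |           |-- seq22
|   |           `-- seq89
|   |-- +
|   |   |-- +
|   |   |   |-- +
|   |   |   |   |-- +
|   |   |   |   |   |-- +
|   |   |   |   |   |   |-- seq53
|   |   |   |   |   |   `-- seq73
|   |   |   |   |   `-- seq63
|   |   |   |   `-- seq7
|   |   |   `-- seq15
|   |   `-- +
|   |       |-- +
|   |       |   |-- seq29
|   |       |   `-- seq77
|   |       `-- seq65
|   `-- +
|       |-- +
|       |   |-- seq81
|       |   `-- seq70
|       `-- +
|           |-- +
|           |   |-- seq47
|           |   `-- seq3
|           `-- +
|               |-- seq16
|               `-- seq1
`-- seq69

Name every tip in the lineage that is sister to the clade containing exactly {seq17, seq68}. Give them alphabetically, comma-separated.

The clade containing exactly {seq17, seq68} attaches to the tree at the node subtending ((seq17,seq68),(seq76,(seq86,seq22,seq89))).
The other lineage descending from that same node — the sister group — is (seq76,(seq86,seq22,seq89)); its 4 tips in alphabetical order are the answer.

seq22, seq76, seq86, seq89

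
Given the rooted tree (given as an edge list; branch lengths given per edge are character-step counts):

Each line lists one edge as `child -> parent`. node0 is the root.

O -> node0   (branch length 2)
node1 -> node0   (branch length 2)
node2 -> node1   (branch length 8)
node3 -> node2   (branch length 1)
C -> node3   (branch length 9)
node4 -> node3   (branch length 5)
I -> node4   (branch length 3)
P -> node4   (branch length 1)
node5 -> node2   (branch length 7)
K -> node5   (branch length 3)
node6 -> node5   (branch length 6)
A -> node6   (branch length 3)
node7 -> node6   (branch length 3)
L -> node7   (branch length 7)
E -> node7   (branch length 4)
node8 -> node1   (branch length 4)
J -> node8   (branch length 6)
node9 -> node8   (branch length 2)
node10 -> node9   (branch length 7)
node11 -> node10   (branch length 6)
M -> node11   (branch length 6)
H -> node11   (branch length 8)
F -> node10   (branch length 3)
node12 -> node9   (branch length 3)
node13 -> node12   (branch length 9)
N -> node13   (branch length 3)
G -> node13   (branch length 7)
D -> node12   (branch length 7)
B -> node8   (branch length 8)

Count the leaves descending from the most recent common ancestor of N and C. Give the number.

15

The MRCA of N and C is the node subtending (((C,(I,P)),(K,(A,(L,E)))),(J,(((M,H),F),((N,G),D)),B)).
That clade contains 15 terminal taxa: A, B, C, D, E, F, G, H, I, J, K, L, M, N, P.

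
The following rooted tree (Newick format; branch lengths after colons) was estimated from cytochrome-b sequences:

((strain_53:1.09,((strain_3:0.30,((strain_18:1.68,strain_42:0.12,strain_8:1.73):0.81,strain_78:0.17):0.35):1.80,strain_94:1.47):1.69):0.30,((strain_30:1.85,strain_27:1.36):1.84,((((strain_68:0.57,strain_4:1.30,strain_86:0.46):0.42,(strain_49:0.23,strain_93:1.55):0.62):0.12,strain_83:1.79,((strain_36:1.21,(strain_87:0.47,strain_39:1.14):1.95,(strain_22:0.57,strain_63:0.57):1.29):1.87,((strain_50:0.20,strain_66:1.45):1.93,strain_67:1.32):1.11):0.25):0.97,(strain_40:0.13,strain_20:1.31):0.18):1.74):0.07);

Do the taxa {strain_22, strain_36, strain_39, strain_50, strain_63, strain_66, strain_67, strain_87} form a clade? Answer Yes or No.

The most recent common ancestor of these taxa subtends ((strain_36,(strain_87,strain_39),(strain_22,strain_63)),((strain_50,strain_66),strain_67)).
That clade has exactly 8 tips — every listed taxon and nothing else — so the group is monophyletic.

Yes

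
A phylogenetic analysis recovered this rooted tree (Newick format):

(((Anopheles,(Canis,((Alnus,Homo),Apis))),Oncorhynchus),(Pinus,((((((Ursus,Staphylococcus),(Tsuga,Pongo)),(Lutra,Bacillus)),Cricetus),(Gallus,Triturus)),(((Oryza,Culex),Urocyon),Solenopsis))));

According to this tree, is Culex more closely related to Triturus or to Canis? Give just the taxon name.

The MRCA of Culex and Triturus subtends ((((((Ursus,Staphylococcus),(Tsuga,Pongo)),(Lutra,Bacillus)),Cricetus),(Gallus,Triturus)),(((Oryza,Culex),Urocyon),Solenopsis)) (13 taxa).
The MRCA of Culex and Canis is the root, subtending the entire tree (20 taxa).
The first is nested inside the second, so Culex shares a more recent common ancestor with Triturus.

Triturus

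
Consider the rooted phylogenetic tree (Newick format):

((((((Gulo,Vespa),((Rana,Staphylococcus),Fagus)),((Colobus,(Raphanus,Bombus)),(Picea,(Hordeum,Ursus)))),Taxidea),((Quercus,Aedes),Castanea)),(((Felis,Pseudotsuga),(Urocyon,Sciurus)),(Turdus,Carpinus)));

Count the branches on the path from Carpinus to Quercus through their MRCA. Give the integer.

7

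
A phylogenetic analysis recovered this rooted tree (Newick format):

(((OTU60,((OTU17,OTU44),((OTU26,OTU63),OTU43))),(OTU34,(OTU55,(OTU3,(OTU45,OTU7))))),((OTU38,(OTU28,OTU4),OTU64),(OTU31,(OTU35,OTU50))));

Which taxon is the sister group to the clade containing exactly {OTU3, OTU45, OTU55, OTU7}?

The clade containing exactly {OTU3, OTU45, OTU55, OTU7} attaches to the tree at the node subtending (OTU34,(OTU55,(OTU3,(OTU45,OTU7)))).
The other lineage descending from that same node — the sister group — is the single tip OTU34.

OTU34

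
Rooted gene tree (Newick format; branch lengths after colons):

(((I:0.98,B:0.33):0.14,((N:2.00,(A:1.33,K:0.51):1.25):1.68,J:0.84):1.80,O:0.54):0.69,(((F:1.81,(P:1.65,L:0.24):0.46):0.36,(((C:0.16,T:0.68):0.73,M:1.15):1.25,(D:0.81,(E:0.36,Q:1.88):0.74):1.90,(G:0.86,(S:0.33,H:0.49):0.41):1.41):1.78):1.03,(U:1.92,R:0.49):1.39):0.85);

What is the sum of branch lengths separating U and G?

The path runs U → … → MRCA → … → G; the MRCA is the node subtending (((F,(P,L)),(((C,T),M),(D,(E,Q)),(G,(S,H)))),(U,R)).
Branch lengths along that path: 1.92 + 1.39 + 1.03 + 1.78 + 1.41 + 0.86 = 8.39.

8.39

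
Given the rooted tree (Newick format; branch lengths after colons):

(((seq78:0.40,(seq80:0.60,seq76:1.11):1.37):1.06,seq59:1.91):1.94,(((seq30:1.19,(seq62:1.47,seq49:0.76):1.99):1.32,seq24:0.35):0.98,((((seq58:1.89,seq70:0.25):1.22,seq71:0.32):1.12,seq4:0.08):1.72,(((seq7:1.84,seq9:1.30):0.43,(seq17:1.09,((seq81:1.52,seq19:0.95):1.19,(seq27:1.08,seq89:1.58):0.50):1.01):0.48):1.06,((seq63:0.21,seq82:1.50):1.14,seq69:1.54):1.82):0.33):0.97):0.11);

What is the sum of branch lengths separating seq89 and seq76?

11.52

The path runs seq89 → … → MRCA → … → seq76; the MRCA is the root of the tree.
Branch lengths along that path: 1.58 + 0.50 + 1.01 + 0.48 + 1.06 + 0.33 + 0.97 + 0.11 + 1.94 + 1.06 + 1.37 + 1.11 = 11.52.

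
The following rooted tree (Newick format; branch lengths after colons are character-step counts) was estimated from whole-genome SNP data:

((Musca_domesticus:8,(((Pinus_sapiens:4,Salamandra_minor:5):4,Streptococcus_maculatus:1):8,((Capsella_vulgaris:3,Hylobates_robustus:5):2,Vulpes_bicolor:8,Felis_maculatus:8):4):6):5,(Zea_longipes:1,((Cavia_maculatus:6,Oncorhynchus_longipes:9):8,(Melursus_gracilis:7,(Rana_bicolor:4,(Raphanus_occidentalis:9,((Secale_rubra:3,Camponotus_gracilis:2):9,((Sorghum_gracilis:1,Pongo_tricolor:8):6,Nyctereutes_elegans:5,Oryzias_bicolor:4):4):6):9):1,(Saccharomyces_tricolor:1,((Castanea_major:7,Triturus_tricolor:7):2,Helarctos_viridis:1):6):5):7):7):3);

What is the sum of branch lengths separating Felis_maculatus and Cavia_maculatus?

47

The path runs Felis_maculatus → … → MRCA → … → Cavia_maculatus; the MRCA is the root of the tree.
Branch lengths along that path: 8 + 4 + 6 + 5 + 3 + 7 + 8 + 6 = 47.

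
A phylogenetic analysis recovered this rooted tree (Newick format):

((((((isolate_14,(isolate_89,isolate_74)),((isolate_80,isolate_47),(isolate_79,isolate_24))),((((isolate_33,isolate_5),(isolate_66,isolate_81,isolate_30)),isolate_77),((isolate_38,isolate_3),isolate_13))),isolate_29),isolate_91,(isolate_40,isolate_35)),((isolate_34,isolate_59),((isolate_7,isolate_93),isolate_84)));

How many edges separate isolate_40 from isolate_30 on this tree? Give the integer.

The MRCA of isolate_40 and isolate_30 is the node subtending (((((isolate_14,(isolate_89,isolate_74)),((isolate_80,isolate_47),(isolate_79,isolate_24))),((((isolate_33,isolate_5),(isolate_66,isolate_81,isolate_30)),isolate_77),((isolate_38,isolate_3),isolate_13))),isolate_29),isolate_91,(isolate_40,isolate_35)).
From isolate_40 up to that node: 2 branches. From isolate_30 up to the same node: 7 branches. Total: 2 + 7 = 9.

9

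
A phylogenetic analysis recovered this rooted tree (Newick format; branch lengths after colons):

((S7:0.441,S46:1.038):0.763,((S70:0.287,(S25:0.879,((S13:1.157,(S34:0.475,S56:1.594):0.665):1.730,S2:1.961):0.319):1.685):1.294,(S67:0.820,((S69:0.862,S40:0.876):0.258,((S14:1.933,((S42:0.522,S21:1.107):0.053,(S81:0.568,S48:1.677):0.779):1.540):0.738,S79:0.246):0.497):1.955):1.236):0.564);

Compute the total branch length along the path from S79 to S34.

The path runs S79 → … → MRCA → … → S34; the MRCA is the node subtending ((S70,(S25,((S13,(S34,S56)),S2))),(S67,((S69,S40),((S14,((S42,S21),(S81,S48))),S79)))).
Branch lengths along that path: 0.246 + 0.497 + 1.955 + 1.236 + 1.294 + 1.685 + 0.319 + 1.730 + 0.665 + 0.475 = 10.102.

10.102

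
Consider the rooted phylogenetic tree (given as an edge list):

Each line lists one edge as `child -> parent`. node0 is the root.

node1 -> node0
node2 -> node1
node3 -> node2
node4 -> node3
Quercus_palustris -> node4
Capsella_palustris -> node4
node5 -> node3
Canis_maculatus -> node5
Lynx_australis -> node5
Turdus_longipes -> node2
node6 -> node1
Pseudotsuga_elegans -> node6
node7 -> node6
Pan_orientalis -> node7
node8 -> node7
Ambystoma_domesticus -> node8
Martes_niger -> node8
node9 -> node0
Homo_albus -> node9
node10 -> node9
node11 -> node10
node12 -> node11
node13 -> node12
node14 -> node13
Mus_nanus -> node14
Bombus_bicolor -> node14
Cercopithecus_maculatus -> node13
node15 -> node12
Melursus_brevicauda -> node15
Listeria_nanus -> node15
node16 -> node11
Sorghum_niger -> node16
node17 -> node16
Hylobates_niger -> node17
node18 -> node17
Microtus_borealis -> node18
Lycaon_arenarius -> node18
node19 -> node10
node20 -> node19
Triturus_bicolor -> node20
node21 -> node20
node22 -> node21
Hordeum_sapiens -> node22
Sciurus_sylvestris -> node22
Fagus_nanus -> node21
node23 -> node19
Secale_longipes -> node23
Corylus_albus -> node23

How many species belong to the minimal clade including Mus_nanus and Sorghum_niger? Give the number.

The MRCA of Mus_nanus and Sorghum_niger is the node subtending ((((Mus_nanus,Bombus_bicolor),Cercopithecus_maculatus),(Melursus_brevicauda,Listeria_nanus)),(Sorghum_niger,(Hylobates_niger,(Microtus_borealis,Lycaon_arenarius)))).
That clade contains 9 terminal taxa: Bombus_bicolor, Cercopithecus_maculatus, Hylobates_niger, Listeria_nanus, Lycaon_arenarius, Melursus_brevicauda, Microtus_borealis, Mus_nanus, Sorghum_niger.

9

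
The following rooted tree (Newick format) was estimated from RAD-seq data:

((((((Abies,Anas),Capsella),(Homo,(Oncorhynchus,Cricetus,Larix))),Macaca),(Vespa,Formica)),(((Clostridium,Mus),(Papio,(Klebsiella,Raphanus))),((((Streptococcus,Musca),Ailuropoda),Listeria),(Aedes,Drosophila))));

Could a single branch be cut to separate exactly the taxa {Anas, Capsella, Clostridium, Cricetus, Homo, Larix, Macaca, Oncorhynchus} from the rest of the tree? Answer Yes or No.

The MRCA of the listed taxa is the root, so the smallest clade containing them is the whole tree.
That clade also contains Abies, Aedes, Ailuropoda, Drosophila, Formica, Klebsiella, Listeria, Mus, Musca, Papio, Raphanus, Streptococcus, Vespa, which are not in the proposed group, so the group is not monophyletic.

No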